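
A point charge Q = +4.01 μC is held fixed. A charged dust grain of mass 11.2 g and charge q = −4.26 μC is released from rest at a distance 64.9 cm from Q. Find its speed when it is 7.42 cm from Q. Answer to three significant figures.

18.1 m/s

Only the electrostatic force acts, so mechanical energy is conserved: ½mv² = U₁ − U₂ = kQq(1/r₁ − 1/r₂).
U₁ − U₂ = (8.99×10⁹ N·m²/C²)(4.01×10⁻⁶ C)(-4.26×10⁻⁶ C)(1/0.649 − 1/0.0742) = 1.83 J.
v = √(2·1.83/0.0112) = 18.1 m/s.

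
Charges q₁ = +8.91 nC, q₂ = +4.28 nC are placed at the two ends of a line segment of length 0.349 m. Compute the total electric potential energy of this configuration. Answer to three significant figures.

9.82×10⁻⁷ J

The assembly work is the sum of pairwise potential energies, U = Σ_{i<j} kqᵢqⱼ/rᵢⱼ.
The separation is r = 0.349 m.
U = (9.82×10⁻⁷) = 9.82×10⁻⁷ J.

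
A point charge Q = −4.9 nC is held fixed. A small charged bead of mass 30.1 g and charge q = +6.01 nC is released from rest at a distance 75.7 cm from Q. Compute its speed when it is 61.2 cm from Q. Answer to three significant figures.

2.35×10⁻³ m/s

Only the electrostatic force acts, so mechanical energy is conserved: ½mv² = U₁ − U₂ = kQq(1/r₁ − 1/r₂).
U₁ − U₂ = (8.99×10⁹ N·m²/C²)(-4.90×10⁻⁹ C)(6.01×10⁻⁹ C)(1/0.757 − 1/0.612) = 8.29×10⁻⁸ J.
v = √(2·8.29×10⁻⁸/0.0301) = 2.35×10⁻³ m/s.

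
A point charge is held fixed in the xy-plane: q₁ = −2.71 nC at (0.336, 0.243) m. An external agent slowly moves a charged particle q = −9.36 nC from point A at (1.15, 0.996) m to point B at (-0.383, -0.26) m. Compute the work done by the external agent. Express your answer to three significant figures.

For quasistatic motion the external work equals the change in potential energy: W_ext = qΔV = q(V_B − V_A).
At A: distance to the source charge is 1.11 m; V_A = kq₁/r = -22.0 V.
At B: distance to the source charge is 0.877 m; V_B = kq₁/r = -27.8 V.
ΔV = V_B − V_A = -5.79 V.
W_ext = qΔV = (-9.36×10⁻⁹ C)(-5.79 V) = 5.42×10⁻⁸ J.

5.42×10⁻⁸ J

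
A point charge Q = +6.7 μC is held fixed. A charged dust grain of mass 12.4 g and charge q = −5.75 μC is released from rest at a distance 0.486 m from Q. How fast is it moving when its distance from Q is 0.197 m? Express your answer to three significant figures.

13.0 m/s

Only the electrostatic force acts, so mechanical energy is conserved: ½mv² = U₁ − U₂ = kQq(1/r₁ − 1/r₂).
U₁ − U₂ = (8.99×10⁹ N·m²/C²)(6.70×10⁻⁶ C)(-5.75×10⁻⁶ C)(1/0.486 − 1/0.197) = 1.05 J.
v = √(2·1.05/0.0124) = 13.0 m/s.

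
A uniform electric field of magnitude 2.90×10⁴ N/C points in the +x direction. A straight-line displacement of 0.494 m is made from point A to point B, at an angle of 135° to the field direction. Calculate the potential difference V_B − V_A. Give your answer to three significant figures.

1.01×10⁴ V

Only the component of displacement along E changes the potential: ΔV = −E·d·cosθ.
ΔV = −(2.90×10⁴ V/m)(0.494 m)cos135° = 1.01×10⁴ V.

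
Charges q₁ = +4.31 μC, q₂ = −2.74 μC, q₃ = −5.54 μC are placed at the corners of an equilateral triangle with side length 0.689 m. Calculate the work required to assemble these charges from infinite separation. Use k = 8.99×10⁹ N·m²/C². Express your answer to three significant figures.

The assembly work is the sum of pairwise potential energies, U = Σ_{i<j} kqᵢqⱼ/rᵢⱼ.
All three pair separations equal the side length, 0.689 m.
U = (-0.154) + (-0.312) + (0.198) = -0.268 J.

-0.268 J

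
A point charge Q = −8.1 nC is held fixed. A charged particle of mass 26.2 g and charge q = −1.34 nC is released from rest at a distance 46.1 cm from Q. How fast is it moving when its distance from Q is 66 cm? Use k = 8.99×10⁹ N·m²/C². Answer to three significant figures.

2.21×10⁻³ m/s

Only the electrostatic force acts, so mechanical energy is conserved: ½mv² = U₁ − U₂ = kQq(1/r₁ − 1/r₂).
U₁ − U₂ = (8.99×10⁹ N·m²/C²)(-8.10×10⁻⁹ C)(-1.34×10⁻⁹ C)(1/0.461 − 1/0.660) = 6.38×10⁻⁸ J.
v = √(2·6.38×10⁻⁸/0.0262) = 2.21×10⁻³ m/s.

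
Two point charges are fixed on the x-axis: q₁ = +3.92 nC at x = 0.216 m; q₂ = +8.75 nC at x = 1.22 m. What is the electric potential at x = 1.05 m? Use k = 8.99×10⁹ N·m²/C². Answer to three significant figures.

505 V

The total potential is the scalar sum of each charge's contribution, V = Σ kqᵢ/rᵢ.
Distances from the field point to each charge: r₁ = 0.834 m, r₂ = 0.170 m.
V = k[(3.92×10⁻⁹)/(0.834) + (8.75×10⁻⁹)/(0.170)] = 505 V.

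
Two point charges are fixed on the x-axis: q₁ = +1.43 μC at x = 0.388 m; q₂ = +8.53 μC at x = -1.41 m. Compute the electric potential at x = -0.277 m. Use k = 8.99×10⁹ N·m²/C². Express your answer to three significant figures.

8.70×10⁴ V

The total potential is the scalar sum of each charge's contribution, V = Σ kqᵢ/rᵢ.
Distances from the field point to each charge: r₁ = 0.665 m, r₂ = 1.13 m.
V = k[(1.43×10⁻⁶)/(0.665) + (8.53×10⁻⁶)/(1.13)] = 8.70×10⁴ V.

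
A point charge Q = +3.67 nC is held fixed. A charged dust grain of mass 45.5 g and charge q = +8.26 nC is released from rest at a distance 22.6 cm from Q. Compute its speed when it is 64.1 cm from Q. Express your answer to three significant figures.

Only the electrostatic force acts, so mechanical energy is conserved: ½mv² = U₁ − U₂ = kQq(1/r₁ − 1/r₂).
U₁ − U₂ = (8.99×10⁹ N·m²/C²)(3.67×10⁻⁹ C)(8.26×10⁻⁹ C)(1/0.226 − 1/0.641) = 7.81×10⁻⁷ J.
v = √(2·7.81×10⁻⁷/0.0455) = 5.86×10⁻³ m/s.

5.86×10⁻³ m/s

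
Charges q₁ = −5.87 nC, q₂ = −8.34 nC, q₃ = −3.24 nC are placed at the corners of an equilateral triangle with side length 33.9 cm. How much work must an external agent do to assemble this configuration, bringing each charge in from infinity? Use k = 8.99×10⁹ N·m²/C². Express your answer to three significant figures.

The assembly work is the sum of pairwise potential energies, U = Σ_{i<j} kqᵢqⱼ/rᵢⱼ.
All three pair separations equal the side length, 0.339 m.
U = (1.30×10⁻⁶) + (5.04×10⁻⁷) + (7.17×10⁻⁷) = 2.52×10⁻⁶ J.

2.52×10⁻⁶ J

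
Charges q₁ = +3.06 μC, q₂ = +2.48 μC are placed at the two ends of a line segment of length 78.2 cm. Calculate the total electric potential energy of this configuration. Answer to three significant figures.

The assembly work is the sum of pairwise potential energies, U = Σ_{i<j} kqᵢqⱼ/rᵢⱼ.
The separation is r = 0.782 m.
U = (0.0872) = 0.0872 J.

0.0872 J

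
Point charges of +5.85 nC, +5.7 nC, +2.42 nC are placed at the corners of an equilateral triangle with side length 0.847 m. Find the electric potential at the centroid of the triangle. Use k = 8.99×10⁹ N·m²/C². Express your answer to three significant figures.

257 V

The total potential is the scalar sum of each charge's contribution, V = Σ kqᵢ/rᵢ.
The distance from each vertex to the centroid is a/√3 = 0.489 m.
V = k[(5.85×10⁻⁹)/(0.489) + (5.70×10⁻⁹)/(0.489) + (2.42×10⁻⁹)/(0.489)] = 257 V.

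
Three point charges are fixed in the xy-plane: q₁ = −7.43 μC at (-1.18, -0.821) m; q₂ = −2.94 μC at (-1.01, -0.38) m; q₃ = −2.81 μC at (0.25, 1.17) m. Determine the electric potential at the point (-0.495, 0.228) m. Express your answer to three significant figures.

The total potential is the scalar sum of each charge's contribution, V = Σ kqᵢ/rᵢ.
Distances from the field point to each charge: r₁ = 1.25 m, r₂ = 0.797 m, r₃ = 1.20 m.
V = k[(-7.43×10⁻⁶)/(1.25) + (-2.94×10⁻⁶)/(0.797) + (-2.81×10⁻⁶)/(1.20)] = -1.08×10⁵ V.

-1.08×10⁵ V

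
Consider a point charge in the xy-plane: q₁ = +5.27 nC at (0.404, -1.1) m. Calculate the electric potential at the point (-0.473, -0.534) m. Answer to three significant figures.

45.4 V

Electric potential is a scalar, so the contributions from each charge add algebraically: V = Σ kqᵢ/rᵢ.
Distances from the field point to each charge: r₁ = 1.04 m.
V = k[(5.27×10⁻⁹)/(1.04)] = 45.4 V.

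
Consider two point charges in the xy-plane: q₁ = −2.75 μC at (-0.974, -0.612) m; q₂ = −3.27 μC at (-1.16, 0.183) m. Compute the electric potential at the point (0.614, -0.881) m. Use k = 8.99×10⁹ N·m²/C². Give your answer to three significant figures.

Electric potential is a scalar, so the contributions from each charge add algebraically: V = Σ kqᵢ/rᵢ.
Distances from the field point to each charge: r₁ = 1.61 m, r₂ = 2.07 m.
V = k[(-2.75×10⁻⁶)/(1.61) + (-3.27×10⁻⁶)/(2.07)] = -2.96×10⁴ V.

-2.96×10⁴ V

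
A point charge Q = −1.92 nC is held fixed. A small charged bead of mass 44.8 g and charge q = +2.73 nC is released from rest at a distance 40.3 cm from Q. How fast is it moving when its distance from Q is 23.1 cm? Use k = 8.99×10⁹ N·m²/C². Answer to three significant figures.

1.97×10⁻³ m/s

Only the electrostatic force acts, so mechanical energy is conserved: ½mv² = U₁ − U₂ = kQq(1/r₁ − 1/r₂).
U₁ − U₂ = (8.99×10⁹ N·m²/C²)(-1.92×10⁻⁹ C)(2.73×10⁻⁹ C)(1/0.403 − 1/0.231) = 8.71×10⁻⁸ J.
v = √(2·8.71×10⁻⁸/0.0448) = 1.97×10⁻³ m/s.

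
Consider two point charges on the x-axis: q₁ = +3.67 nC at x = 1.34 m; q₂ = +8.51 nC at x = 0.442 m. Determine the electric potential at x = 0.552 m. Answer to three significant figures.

737 V

Electric potential is a scalar, so the contributions from each charge add algebraically: V = Σ kqᵢ/rᵢ.
Distances from the field point to each charge: r₁ = 0.788 m, r₂ = 0.110 m.
V = k[(3.67×10⁻⁹)/(0.788) + (8.51×10⁻⁹)/(0.110)] = 737 V.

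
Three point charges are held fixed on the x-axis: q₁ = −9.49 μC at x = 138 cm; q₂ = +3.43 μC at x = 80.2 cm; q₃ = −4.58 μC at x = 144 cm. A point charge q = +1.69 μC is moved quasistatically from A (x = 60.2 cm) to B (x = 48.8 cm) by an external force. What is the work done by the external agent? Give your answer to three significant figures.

For quasistatic motion the external work equals the change in potential energy: W_ext = qΔV = q(V_B − V_A).
At A: distances to the source charges are 0.778 m, 0.200 m, 0.838 m; V_A = Σ kqᵢ/rᵢ = -4610 V.
At B: distances to the source charges are 0.892 m, 0.314 m, 0.952 m; V_B = Σ kqᵢ/rᵢ = -4.07×10⁴ V.
ΔV = V_B − V_A = -3.61×10⁴ V.
W_ext = qΔV = (1.69×10⁻⁶ C)(-3.61×10⁴ V) = -0.0610 J.

-0.0610 J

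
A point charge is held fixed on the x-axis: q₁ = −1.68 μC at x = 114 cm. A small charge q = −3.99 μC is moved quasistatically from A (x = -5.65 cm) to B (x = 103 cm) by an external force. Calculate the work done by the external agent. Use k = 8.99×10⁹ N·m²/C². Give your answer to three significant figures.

For quasistatic motion the external work equals the change in potential energy: W_ext = qΔV = q(V_B − V_A).
At A: distance to the source charge is 1.20 m; V_A = kq₁/r = -1.26×10⁴ V.
At B: distance to the source charge is 0.110 m; V_B = kq₁/r = -1.37×10⁵ V.
ΔV = V_B − V_A = -1.25×10⁵ V.
W_ext = qΔV = (-3.99×10⁻⁶ C)(-1.25×10⁵ V) = 0.497 J.

0.497 J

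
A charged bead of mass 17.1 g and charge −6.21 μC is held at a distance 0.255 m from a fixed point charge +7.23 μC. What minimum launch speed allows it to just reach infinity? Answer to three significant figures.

To just escape, total mechanical energy must reach zero at infinity: ½mv²_min + U = 0, so ½mv²_min = −U = |kQq|/r.
|U| = |kQq|/r = (8.99×10⁹ N·m²/C²)(7.23×10⁻⁶)(6.21×10⁻⁶)/(0.255) = 1.58 J.
v_min = √(2|U|/m) = √(2·1.58/0.0171) = 13.6 m/s.

13.6 m/s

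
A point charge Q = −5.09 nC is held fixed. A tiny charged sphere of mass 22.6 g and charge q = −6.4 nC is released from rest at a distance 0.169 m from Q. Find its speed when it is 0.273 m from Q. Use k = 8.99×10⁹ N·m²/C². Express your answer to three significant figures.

Only the electrostatic force acts, so mechanical energy is conserved: ½mv² = U₁ − U₂ = kQq(1/r₁ − 1/r₂).
U₁ − U₂ = (8.99×10⁹ N·m²/C²)(-5.09×10⁻⁹ C)(-6.40×10⁻⁹ C)(1/0.169 − 1/0.273) = 6.60×10⁻⁷ J.
v = √(2·6.60×10⁻⁷/0.0226) = 7.64×10⁻³ m/s.

7.64×10⁻³ m/s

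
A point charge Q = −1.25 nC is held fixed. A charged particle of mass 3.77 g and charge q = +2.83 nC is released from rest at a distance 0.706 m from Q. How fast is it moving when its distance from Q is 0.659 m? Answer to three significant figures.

1.31×10⁻³ m/s

Only the electrostatic force acts, so mechanical energy is conserved: ½mv² = U₁ − U₂ = kQq(1/r₁ − 1/r₂).
U₁ − U₂ = (8.99×10⁹ N·m²/C²)(-1.25×10⁻⁹ C)(2.83×10⁻⁹ C)(1/0.706 − 1/0.659) = 3.21×10⁻⁹ J.
v = √(2·3.21×10⁻⁹/3.77×10⁻³) = 1.31×10⁻³ m/s.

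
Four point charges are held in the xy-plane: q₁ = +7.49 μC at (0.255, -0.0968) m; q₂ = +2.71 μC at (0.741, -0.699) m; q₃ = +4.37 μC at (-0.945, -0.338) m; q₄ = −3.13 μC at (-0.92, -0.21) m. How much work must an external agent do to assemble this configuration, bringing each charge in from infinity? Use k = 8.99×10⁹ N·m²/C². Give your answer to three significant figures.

-0.627 J

The work to assemble the configuration equals its total potential energy, U = Σ kqᵢqⱼ/rᵢⱼ over all pairs.
Pair separations: r₁₂ = 0.774 m, r₁₃ = 1.22 m, r₁₄ = 1.18 m, r₂₃ = 1.72 m, r₂₄ = 1.73 m, r₃₄ = 0.130 m.
Summing all 6 pair terms gives U = -0.627 J.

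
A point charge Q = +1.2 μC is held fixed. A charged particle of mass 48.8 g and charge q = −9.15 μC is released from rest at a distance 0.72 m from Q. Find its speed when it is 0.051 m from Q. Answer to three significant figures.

Only the electrostatic force acts, so mechanical energy is conserved: ½mv² = U₁ − U₂ = kQq(1/r₁ − 1/r₂).
U₁ − U₂ = (8.99×10⁹ N·m²/C²)(1.20×10⁻⁶ C)(-9.15×10⁻⁶ C)(1/0.720 − 1/0.0510) = 1.80 J.
v = √(2·1.80/0.0488) = 8.59 m/s.

8.59 m/s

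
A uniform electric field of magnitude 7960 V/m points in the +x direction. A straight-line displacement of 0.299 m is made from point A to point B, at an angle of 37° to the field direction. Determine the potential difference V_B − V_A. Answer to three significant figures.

Only the component of displacement along E changes the potential: ΔV = −E·d·cosθ.
ΔV = −(7960 V/m)(0.299 m)cos37° = -1900 V.

-1900 V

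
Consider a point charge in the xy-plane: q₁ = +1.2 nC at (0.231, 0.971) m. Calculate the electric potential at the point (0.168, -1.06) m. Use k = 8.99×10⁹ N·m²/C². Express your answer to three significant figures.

Electric potential is a scalar, so the contributions from each charge add algebraically: V = Σ kqᵢ/rᵢ.
Distances from the field point to each charge: r₁ = 2.03 m.
V = k[(1.20×10⁻⁹)/(2.03)] = 5.31 V.

5.31 V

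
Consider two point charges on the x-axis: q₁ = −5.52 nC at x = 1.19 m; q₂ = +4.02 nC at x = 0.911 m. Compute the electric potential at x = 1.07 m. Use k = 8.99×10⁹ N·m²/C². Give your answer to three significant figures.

-186 V

Electric potential is a scalar, so the contributions from each charge add algebraically: V = Σ kqᵢ/rᵢ.
Distances from the field point to each charge: r₁ = 0.120 m, r₂ = 0.159 m.
V = k[(-5.52×10⁻⁹)/(0.120) + (4.02×10⁻⁹)/(0.159)] = -186 V.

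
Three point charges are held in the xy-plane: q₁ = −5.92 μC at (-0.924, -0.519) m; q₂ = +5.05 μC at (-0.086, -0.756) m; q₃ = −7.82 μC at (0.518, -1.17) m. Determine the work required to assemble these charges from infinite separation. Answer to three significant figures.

The assembly work is the sum of pairwise potential energies, U = Σ_{i<j} kqᵢqⱼ/rᵢⱼ.
Pair separations: r₁₂ = 0.871 m, r₁₃ = 1.58 m, r₂₃ = 0.732 m.
U = (-0.309) + (0.263) + (-0.485) = -0.530 J.

-0.530 J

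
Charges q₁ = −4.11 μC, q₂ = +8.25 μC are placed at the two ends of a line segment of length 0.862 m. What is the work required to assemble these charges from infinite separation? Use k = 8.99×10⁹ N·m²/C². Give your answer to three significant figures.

The work to assemble the configuration equals its total potential energy, U = Σ kqᵢqⱼ/rᵢⱼ over all pairs.
The separation is r = 0.862 m.
U = (-0.354) = -0.354 J.

-0.354 J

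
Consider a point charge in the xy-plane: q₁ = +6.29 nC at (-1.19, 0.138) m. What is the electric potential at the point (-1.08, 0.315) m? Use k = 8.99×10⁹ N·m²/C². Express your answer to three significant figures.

271 V

The total potential is the scalar sum of each charge's contribution, V = Σ kqᵢ/rᵢ.
Distances from the field point to each charge: r₁ = 0.208 m.
V = k[(6.29×10⁻⁹)/(0.208)] = 271 V.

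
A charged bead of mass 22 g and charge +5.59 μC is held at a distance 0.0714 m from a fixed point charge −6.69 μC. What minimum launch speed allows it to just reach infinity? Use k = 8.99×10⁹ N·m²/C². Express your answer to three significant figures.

20.7 m/s

To just escape, total mechanical energy must reach zero at infinity: ½mv²_min + U = 0, so ½mv²_min = −U = |kQq|/r.
|U| = |kQq|/r = (8.99×10⁹ N·m²/C²)(6.69×10⁻⁶)(5.59×10⁻⁶)/(0.0714) = 4.71 J.
v_min = √(2|U|/m) = √(2·4.71/0.0220) = 20.7 m/s.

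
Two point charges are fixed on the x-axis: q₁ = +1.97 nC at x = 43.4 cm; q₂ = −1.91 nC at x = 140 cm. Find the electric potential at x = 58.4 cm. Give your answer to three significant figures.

The total potential is the scalar sum of each charge's contribution, V = Σ kqᵢ/rᵢ.
Distances from the field point to each charge: r₁ = 0.150 m, r₂ = 0.816 m.
V = k[(1.97×10⁻⁹)/(0.150) + (-1.91×10⁻⁹)/(0.816)] = 97.0 V.

97.0 V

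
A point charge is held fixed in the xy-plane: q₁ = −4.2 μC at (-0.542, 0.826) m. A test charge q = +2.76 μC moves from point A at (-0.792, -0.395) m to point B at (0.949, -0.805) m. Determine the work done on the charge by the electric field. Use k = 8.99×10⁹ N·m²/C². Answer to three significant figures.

The work done by the electric force is W_field = −ΔU = −q(V_B − V_A) = q(V_A − V_B).
At A: distance to the source charge is 1.25 m; V_A = kq₁/r = -3.03×10⁴ V.
At B: distance to the source charge is 2.21 m; V_B = kq₁/r = -1.71×10⁴ V.
ΔV = V_B − V_A = 1.32×10⁴ V.
W_field = −qΔV = −(2.76×10⁻⁶ C)(1.32×10⁴ V) = -0.0365 J.

-0.0365 J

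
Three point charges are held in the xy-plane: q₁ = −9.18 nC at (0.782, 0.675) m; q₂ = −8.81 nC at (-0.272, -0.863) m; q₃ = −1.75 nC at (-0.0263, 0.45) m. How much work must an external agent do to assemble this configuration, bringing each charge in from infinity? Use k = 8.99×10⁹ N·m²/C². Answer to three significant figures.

The work to assemble the configuration equals its total potential energy, U = Σ kqᵢqⱼ/rᵢⱼ over all pairs.
Pair separations: r₁₂ = 1.86 m, r₁₃ = 0.839 m, r₂₃ = 1.34 m.
U = (3.90×10⁻⁷) + (1.72×10⁻⁷) + (1.04×10⁻⁷) = 6.66×10⁻⁷ J.

6.66×10⁻⁷ J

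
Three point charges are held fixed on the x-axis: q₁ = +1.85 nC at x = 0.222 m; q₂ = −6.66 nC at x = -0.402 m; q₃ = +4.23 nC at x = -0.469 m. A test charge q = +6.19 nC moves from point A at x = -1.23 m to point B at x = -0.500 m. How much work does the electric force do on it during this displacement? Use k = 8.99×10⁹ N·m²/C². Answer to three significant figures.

The work done by the electric force is W_field = −ΔU = −q(V_B − V_A) = q(V_A − V_B).
At A: distances to the source charges are 1.45 m, 0.828 m, 0.761 m; V_A = Σ kqᵢ/rᵢ = -10.9 V.
At B: distances to the source charges are 0.722 m, 0.0980 m, 0.0310 m; V_B = Σ kqᵢ/rᵢ = 639 V.
ΔV = V_B − V_A = 650 V.
W_field = −qΔV = −(6.19×10⁻⁹ C)(650 V) = -4.02×10⁻⁶ J.

-4.02×10⁻⁶ J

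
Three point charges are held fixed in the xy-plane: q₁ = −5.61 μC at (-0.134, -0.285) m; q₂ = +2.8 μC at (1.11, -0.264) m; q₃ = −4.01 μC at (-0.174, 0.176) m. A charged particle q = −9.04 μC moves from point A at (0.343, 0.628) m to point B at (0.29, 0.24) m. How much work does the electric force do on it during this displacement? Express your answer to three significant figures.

-0.411 J

The work done by the electric force is W_field = −ΔU = −q(V_B − V_A) = q(V_A − V_B).
At A: distances to the source charges are 1.03 m, 1.18 m, 0.687 m; V_A = Σ kqᵢ/rᵢ = -8.01×10⁴ V.
At B: distances to the source charges are 0.675 m, 0.963 m, 0.468 m; V_B = Σ kqᵢ/rᵢ = -1.26×10⁵ V.
ΔV = V_B − V_A = -4.55×10⁴ V.
W_field = −qΔV = −(-9.04×10⁻⁶ C)(-4.55×10⁴ V) = -0.411 J.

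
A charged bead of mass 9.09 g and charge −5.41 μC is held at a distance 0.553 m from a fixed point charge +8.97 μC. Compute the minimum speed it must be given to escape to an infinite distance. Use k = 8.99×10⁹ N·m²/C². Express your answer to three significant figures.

To just escape, total mechanical energy must reach zero at infinity: ½mv²_min + U = 0, so ½mv²_min = −U = |kQq|/r.
|U| = |kQq|/r = (8.99×10⁹ N·m²/C²)(8.97×10⁻⁶)(5.41×10⁻⁶)/(0.553) = 0.789 J.
v_min = √(2|U|/m) = √(2·0.789/9.09×10⁻³) = 13.2 m/s.

13.2 m/s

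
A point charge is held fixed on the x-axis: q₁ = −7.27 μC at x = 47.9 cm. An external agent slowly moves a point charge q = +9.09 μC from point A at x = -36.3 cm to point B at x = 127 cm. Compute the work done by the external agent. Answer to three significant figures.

For quasistatic motion the external work equals the change in potential energy: W_ext = qΔV = q(V_B − V_A).
At A: distance to the source charge is 0.842 m; V_A = kq₁/r = -7.76×10⁴ V.
At B: distance to the source charge is 0.791 m; V_B = kq₁/r = -8.26×10⁴ V.
ΔV = V_B − V_A = -5000 V.
W_ext = qΔV = (9.09×10⁻⁶ C)(-5000 V) = -0.0455 J.

-0.0455 J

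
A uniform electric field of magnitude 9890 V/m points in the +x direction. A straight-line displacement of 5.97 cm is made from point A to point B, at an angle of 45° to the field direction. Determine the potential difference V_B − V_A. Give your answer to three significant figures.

-417 V

Only the component of displacement along E changes the potential: ΔV = −E·d·cosθ.
ΔV = −(9890 V/m)(0.0597 m)cos45° = -417 V.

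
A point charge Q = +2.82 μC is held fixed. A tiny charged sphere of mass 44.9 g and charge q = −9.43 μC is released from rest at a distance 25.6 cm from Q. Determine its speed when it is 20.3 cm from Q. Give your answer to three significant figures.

Only the electrostatic force acts, so mechanical energy is conserved: ½mv² = U₁ − U₂ = kQq(1/r₁ − 1/r₂).
U₁ − U₂ = (8.99×10⁹ N·m²/C²)(2.82×10⁻⁶ C)(-9.43×10⁻⁶ C)(1/0.256 − 1/0.203) = 0.244 J.
v = √(2·0.244/0.0449) = 3.30 m/s.

3.30 m/s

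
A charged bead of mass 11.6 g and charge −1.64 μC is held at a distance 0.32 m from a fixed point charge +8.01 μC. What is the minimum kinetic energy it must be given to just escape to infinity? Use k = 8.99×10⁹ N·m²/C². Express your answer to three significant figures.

To just escape, total mechanical energy must reach zero at infinity: ½mv²_min + U = 0, so ½mv²_min = −U = |kQq|/r.
|U| = |kQq|/r = (8.99×10⁹ N·m²/C²)(8.01×10⁻⁶)(1.64×10⁻⁶)/(0.320) = 0.369 J.

0.369 J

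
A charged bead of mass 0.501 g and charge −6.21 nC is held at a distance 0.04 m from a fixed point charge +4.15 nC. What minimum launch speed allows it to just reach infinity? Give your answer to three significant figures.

To just escape, total mechanical energy must reach zero at infinity: ½mv²_min + U = 0, so ½mv²_min = −U = |kQq|/r.
|U| = |kQq|/r = (8.99×10⁹ N·m²/C²)(4.15×10⁻⁹)(6.21×10⁻⁹)/(0.0400) = 5.79×10⁻⁶ J.
v_min = √(2|U|/m) = √(2·5.79×10⁻⁶/5.01×10⁻⁴) = 0.152 m/s.

0.152 m/s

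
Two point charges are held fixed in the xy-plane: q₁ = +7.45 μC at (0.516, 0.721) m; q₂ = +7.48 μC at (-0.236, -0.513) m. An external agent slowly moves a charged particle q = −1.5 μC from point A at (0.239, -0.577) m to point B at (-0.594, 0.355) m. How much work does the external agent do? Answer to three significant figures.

For quasistatic motion the external work equals the change in potential energy: W_ext = qΔV = q(V_B − V_A).
At A: distances to the source charges are 1.33 m, 0.479 m; V_A = Σ kqᵢ/rᵢ = 1.91×10⁵ V.
At B: distances to the source charges are 1.17 m, 0.939 m; V_B = Σ kqᵢ/rᵢ = 1.29×10⁵ V.
ΔV = V_B − V_A = -6.18×10⁴ V.
W_ext = qΔV = (-1.50×10⁻⁶ C)(-6.18×10⁴ V) = 0.0928 J.

0.0928 J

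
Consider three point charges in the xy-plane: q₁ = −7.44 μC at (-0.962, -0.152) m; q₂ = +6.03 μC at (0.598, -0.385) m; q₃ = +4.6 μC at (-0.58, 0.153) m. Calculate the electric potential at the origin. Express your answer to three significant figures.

7.65×10⁴ V

Electric potential is a scalar, so the contributions from each charge add algebraically: V = Σ kqᵢ/rᵢ.
Distances from the field point to each charge: r₁ = 0.974 m, r₂ = 0.711 m, r₃ = 0.600 m.
V = k[(-7.44×10⁻⁶)/(0.974) + (6.03×10⁻⁶)/(0.711) + (4.60×10⁻⁶)/(0.600)] = 7.65×10⁴ V.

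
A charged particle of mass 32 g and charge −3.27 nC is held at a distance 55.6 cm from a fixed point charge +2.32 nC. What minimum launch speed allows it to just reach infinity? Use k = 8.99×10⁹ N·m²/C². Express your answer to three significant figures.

To just escape, total mechanical energy must reach zero at infinity: ½mv²_min + U = 0, so ½mv²_min = −U = |kQq|/r.
|U| = |kQq|/r = (8.99×10⁹ N·m²/C²)(2.32×10⁻⁹)(3.27×10⁻⁹)/(0.556) = 1.23×10⁻⁷ J.
v_min = √(2|U|/m) = √(2·1.23×10⁻⁷/0.0320) = 2.77×10⁻³ m/s.

2.77×10⁻³ m/s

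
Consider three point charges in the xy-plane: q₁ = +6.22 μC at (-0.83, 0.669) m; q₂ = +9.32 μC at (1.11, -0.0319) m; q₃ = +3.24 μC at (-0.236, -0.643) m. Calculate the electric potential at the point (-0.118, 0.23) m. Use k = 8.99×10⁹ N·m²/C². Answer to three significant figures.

1.67×10⁵ V

The total potential is the scalar sum of each charge's contribution, V = Σ kqᵢ/rᵢ.
Distances from the field point to each charge: r₁ = 0.836 m, r₂ = 1.26 m, r₃ = 0.881 m.
V = k[(6.22×10⁻⁶)/(0.836) + (9.32×10⁻⁶)/(1.26) + (3.24×10⁻⁶)/(0.881)] = 1.67×10⁵ V.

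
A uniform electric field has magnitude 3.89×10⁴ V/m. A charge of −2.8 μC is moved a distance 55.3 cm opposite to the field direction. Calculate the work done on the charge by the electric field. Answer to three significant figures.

0.0602 J

The potential change for a displacement 55.3 cm opposite to the field direction is ΔV = +Ed = 2.15×10⁴ V.
W_field = −qΔV = 0.0602 J.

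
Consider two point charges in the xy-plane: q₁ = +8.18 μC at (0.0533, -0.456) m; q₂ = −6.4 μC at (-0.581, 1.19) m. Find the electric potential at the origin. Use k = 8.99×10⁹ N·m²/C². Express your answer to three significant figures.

Electric potential is a scalar, so the contributions from each charge add algebraically: V = Σ kqᵢ/rᵢ.
Distances from the field point to each charge: r₁ = 0.459 m, r₂ = 1.32 m.
V = k[(8.18×10⁻⁶)/(0.459) + (-6.40×10⁻⁶)/(1.32)] = 1.17×10⁵ V.

1.17×10⁵ V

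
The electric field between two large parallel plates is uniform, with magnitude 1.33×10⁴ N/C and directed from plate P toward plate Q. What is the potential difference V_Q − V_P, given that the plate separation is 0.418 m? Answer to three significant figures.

-5560 V

In a uniform field, potential decreases in the direction of E: ΔV = −E·d for a displacement d parallel to E.
Going from P to Q is a displacement of 0.418 m along the field, so V_Q − V_P = −Ed = -5560 V.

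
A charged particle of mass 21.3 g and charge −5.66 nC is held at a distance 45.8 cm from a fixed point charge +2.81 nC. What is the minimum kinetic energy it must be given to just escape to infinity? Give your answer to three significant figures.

To just escape, total mechanical energy must reach zero at infinity: ½mv²_min + U = 0, so ½mv²_min = −U = |kQq|/r.
|U| = |kQq|/r = (8.99×10⁹ N·m²/C²)(2.81×10⁻⁹)(5.66×10⁻⁹)/(0.458) = 3.12×10⁻⁷ J.

3.12×10⁻⁷ J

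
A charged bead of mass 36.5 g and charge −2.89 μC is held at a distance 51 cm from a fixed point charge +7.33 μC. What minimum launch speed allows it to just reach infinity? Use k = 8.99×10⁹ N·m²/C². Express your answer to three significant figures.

4.52 m/s

To just escape, total mechanical energy must reach zero at infinity: ½mv²_min + U = 0, so ½mv²_min = −U = |kQq|/r.
|U| = |kQq|/r = (8.99×10⁹ N·m²/C²)(7.33×10⁻⁶)(2.89×10⁻⁶)/(0.510) = 0.373 J.
v_min = √(2|U|/m) = √(2·0.373/0.0365) = 4.52 m/s.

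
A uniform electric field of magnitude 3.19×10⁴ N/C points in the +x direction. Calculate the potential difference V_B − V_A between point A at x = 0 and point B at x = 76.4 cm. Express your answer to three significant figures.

In a uniform field, potential decreases in the direction of E: V_B − V_A = −E·Δx.
V_B − V_A = −(3.19×10⁴ V/m)(0.764 m) = -2.44×10⁴ V.

-2.44×10⁴ V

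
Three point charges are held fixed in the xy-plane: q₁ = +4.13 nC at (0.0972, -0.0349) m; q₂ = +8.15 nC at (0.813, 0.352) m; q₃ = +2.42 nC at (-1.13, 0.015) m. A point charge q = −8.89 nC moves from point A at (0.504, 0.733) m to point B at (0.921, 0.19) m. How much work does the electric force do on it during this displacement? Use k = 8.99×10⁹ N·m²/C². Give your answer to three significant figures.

2.01×10⁻⁶ J

The work done by the electric force is W_field = −ΔU = −q(V_B − V_A) = q(V_A − V_B).
At A: distances to the source charges are 0.869 m, 0.491 m, 1.78 m; V_A = Σ kqᵢ/rᵢ = 204 V.
At B: distances to the source charges are 0.854 m, 0.195 m, 2.06 m; V_B = Σ kqᵢ/rᵢ = 430 V.
ΔV = V_B − V_A = 226 V.
W_field = −qΔV = −(-8.89×10⁻⁹ C)(226 V) = 2.01×10⁻⁶ J.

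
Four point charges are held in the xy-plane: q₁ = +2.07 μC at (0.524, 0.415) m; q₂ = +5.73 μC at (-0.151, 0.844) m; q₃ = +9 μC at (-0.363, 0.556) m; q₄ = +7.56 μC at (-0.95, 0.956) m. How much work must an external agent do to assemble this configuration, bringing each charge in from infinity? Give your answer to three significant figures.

3.05 J

The work to assemble the configuration equals its total potential energy, U = Σ kqᵢqⱼ/rᵢⱼ over all pairs.
Pair separations: r₁₂ = 0.800 m, r₁₃ = 0.898 m, r₁₄ = 1.57 m, r₂₃ = 0.358 m, r₂₄ = 0.807 m, r₃₄ = 0.710 m.
Summing all 6 pair terms gives U = 3.05 J.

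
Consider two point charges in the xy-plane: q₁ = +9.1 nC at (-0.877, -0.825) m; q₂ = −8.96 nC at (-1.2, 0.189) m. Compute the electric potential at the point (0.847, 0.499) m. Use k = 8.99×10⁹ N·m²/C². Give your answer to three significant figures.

The total potential is the scalar sum of each charge's contribution, V = Σ kqᵢ/rᵢ.
Distances from the field point to each charge: r₁ = 2.17 m, r₂ = 2.07 m.
V = k[(9.10×10⁻⁹)/(2.17) + (-8.96×10⁻⁹)/(2.07)] = -1.27 V.

-1.27 V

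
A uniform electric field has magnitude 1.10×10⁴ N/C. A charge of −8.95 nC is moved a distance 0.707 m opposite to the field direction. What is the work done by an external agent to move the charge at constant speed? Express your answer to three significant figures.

-6.96×10⁻⁵ J

The potential change for a displacement 0.707 m opposite to the field direction is ΔV = +Ed = 7780 V.
W_ext = qΔV = -6.96×10⁻⁵ J.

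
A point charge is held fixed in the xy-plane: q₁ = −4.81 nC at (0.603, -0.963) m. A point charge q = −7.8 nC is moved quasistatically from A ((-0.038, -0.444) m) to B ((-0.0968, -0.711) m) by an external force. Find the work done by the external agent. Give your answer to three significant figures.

For quasistatic motion the external work equals the change in potential energy: W_ext = qΔV = q(V_B − V_A).
At A: distance to the source charge is 0.825 m; V_A = kq₁/r = -52.4 V.
At B: distance to the source charge is 0.744 m; V_B = kq₁/r = -58.1 V.
ΔV = V_B − V_A = -5.71 V.
W_ext = qΔV = (-7.80×10⁻⁹ C)(-5.71 V) = 4.45×10⁻⁸ J.

4.45×10⁻⁸ J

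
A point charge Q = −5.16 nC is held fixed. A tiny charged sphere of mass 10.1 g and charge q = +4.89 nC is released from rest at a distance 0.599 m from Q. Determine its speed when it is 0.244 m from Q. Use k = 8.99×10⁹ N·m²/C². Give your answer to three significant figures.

0.0104 m/s

Only the electrostatic force acts, so mechanical energy is conserved: ½mv² = U₁ − U₂ = kQq(1/r₁ − 1/r₂).
U₁ − U₂ = (8.99×10⁹ N·m²/C²)(-5.16×10⁻⁹ C)(4.89×10⁻⁹ C)(1/0.599 − 1/0.244) = 5.51×10⁻⁷ J.
v = √(2·5.51×10⁻⁷/0.0101) = 0.0104 m/s.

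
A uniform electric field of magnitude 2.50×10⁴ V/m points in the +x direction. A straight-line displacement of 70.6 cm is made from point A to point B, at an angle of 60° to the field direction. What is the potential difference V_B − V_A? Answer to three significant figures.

Only the component of displacement along E changes the potential: ΔV = −E·d·cosθ.
ΔV = −(2.50×10⁴ V/m)(0.706 m)cos60° = -8820 V.

-8820 V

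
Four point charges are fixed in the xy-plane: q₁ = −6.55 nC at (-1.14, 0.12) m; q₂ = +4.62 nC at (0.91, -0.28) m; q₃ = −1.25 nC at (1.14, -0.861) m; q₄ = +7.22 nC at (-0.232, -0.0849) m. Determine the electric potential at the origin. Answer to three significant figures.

247 V

Electric potential is a scalar, so the contributions from each charge add algebraically: V = Σ kqᵢ/rᵢ.
Distances from the field point to each charge: r₁ = 1.15 m, r₂ = 0.952 m, r₃ = 1.43 m, r₄ = 0.247 m.
V = k[(-6.55×10⁻⁹)/(1.15) + (4.62×10⁻⁹)/(0.952) + (-1.25×10⁻⁹)/(1.43) + (7.22×10⁻⁹)/(0.247)] = 247 V.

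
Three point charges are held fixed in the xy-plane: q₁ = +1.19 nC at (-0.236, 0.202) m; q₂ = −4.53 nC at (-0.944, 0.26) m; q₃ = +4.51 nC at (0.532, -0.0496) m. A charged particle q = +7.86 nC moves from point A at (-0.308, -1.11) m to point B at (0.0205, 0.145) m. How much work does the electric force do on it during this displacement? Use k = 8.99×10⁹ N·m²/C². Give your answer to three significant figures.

The work done by the electric force is W_field = −ΔU = −q(V_B − V_A) = q(V_A − V_B).
At A: distances to the source charges are 1.31 m, 1.51 m, 1.35 m; V_A = Σ kqᵢ/rᵢ = 11.2 V.
At B: distances to the source charges are 0.263 m, 0.971 m, 0.547 m; V_B = Σ kqᵢ/rᵢ = 72.9 V.
ΔV = V_B − V_A = 61.7 V.
W_field = −qΔV = −(7.86×10⁻⁹ C)(61.7 V) = -4.85×10⁻⁷ J.

-4.85×10⁻⁷ J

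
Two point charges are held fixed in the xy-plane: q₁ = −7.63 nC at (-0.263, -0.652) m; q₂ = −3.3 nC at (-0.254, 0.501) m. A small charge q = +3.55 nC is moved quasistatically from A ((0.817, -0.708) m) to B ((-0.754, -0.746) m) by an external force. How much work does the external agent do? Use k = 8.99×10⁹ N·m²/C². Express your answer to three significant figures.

-2.75×10⁻⁷ J

For quasistatic motion the external work equals the change in potential energy: W_ext = qΔV = q(V_B − V_A).
At A: distances to the source charges are 1.08 m, 1.62 m; V_A = Σ kqᵢ/rᵢ = -81.8 V.
At B: distances to the source charges are 0.500 m, 1.34 m; V_B = Σ kqᵢ/rᵢ = -159 V.
ΔV = V_B − V_A = -77.5 V.
W_ext = qΔV = (3.55×10⁻⁹ C)(-77.5 V) = -2.75×10⁻⁷ J.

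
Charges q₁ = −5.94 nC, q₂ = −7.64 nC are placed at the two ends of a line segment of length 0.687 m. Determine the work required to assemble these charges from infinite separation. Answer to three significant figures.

5.94×10⁻⁷ J

The work to assemble the configuration equals its total potential energy, U = Σ kqᵢqⱼ/rᵢⱼ over all pairs.
The separation is r = 0.687 m.
U = (5.94×10⁻⁷) = 5.94×10⁻⁷ J.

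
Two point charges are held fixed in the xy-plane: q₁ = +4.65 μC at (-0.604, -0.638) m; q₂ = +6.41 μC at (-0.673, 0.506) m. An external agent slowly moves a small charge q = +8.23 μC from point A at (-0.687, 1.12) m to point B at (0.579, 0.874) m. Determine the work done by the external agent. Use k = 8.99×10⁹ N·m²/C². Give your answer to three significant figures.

For quasistatic motion the external work equals the change in potential energy: W_ext = qΔV = q(V_B − V_A).
At A: distances to the source charges are 1.76 m, 0.614 m; V_A = Σ kqᵢ/rᵢ = 1.18×10⁵ V.
At B: distances to the source charges are 1.92 m, 1.30 m; V_B = Σ kqᵢ/rᵢ = 6.59×10⁴ V.
ΔV = V_B − V_A = -5.16×10⁴ V.
W_ext = qΔV = (8.23×10⁻⁶ C)(-5.16×10⁴ V) = -0.425 J.

-0.425 J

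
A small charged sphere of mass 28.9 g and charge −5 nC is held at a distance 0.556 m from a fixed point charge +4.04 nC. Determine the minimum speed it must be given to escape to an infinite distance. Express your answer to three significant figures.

To just escape, total mechanical energy must reach zero at infinity: ½mv²_min + U = 0, so ½mv²_min = −U = |kQq|/r.
|U| = |kQq|/r = (8.99×10⁹ N·m²/C²)(4.04×10⁻⁹)(5.00×10⁻⁹)/(0.556) = 3.27×10⁻⁷ J.
v_min = √(2|U|/m) = √(2·3.27×10⁻⁷/0.0289) = 4.75×10⁻³ m/s.

4.75×10⁻³ m/s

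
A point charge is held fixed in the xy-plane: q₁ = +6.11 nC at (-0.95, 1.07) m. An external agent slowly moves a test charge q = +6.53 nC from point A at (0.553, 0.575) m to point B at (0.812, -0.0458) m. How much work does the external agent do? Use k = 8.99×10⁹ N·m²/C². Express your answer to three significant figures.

-5.47×10⁻⁸ J

For quasistatic motion the external work equals the change in potential energy: W_ext = qΔV = q(V_B − V_A).
At A: distance to the source charge is 1.58 m; V_A = kq₁/r = 34.7 V.
At B: distance to the source charge is 2.09 m; V_B = kq₁/r = 26.3 V.
ΔV = V_B − V_A = -8.37 V.
W_ext = qΔV = (6.53×10⁻⁹ C)(-8.37 V) = -5.47×10⁻⁸ J.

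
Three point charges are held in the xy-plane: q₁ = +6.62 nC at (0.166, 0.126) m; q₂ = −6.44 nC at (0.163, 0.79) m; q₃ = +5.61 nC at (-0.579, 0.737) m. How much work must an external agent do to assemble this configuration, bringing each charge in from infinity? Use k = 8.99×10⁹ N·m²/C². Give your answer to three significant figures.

The work to assemble the configuration equals its total potential energy, U = Σ kqᵢqⱼ/rᵢⱼ over all pairs.
Pair separations: r₁₂ = 0.664 m, r₁₃ = 0.964 m, r₂₃ = 0.744 m.
U = (-5.77×10⁻⁷) + (3.47×10⁻⁷) + (-4.37×10⁻⁷) = -6.67×10⁻⁷ J.

-6.67×10⁻⁷ J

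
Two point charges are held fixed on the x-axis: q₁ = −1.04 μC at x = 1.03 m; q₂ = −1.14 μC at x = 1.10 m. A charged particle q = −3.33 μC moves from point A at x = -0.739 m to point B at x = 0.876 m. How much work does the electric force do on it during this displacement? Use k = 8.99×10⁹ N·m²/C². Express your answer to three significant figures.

The work done by the electric force is W_field = −ΔU = −q(V_B − V_A) = q(V_A − V_B).
At A: distances to the source charges are 1.77 m, 1.84 m; V_A = Σ kqᵢ/rᵢ = -1.09×10⁴ V.
At B: distances to the source charges are 0.154 m, 0.224 m; V_B = Σ kqᵢ/rᵢ = -1.06×10⁵ V.
ΔV = V_B − V_A = -9.56×10⁴ V.
W_field = −qΔV = −(-3.33×10⁻⁶ C)(-9.56×10⁴ V) = -0.318 J.

-0.318 J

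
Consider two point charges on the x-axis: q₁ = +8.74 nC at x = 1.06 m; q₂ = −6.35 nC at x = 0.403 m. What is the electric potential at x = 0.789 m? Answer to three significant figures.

142 V

Electric potential is a scalar, so the contributions from each charge add algebraically: V = Σ kqᵢ/rᵢ.
Distances from the field point to each charge: r₁ = 0.271 m, r₂ = 0.386 m.
V = k[(8.74×10⁻⁹)/(0.271) + (-6.35×10⁻⁹)/(0.386)] = 142 V.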